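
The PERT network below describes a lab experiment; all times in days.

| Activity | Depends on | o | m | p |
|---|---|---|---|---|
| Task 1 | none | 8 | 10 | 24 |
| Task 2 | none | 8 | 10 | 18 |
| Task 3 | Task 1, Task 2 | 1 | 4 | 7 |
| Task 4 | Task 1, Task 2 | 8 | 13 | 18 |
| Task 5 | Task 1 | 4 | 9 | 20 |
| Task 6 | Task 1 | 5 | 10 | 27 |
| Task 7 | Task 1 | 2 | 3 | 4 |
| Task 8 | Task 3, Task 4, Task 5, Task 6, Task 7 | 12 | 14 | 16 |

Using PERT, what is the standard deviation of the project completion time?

te_Task 1 = (8 + 4·10 + 24)/6 = 72/6 = 12; σ²_Task 1 = ((24−8)/6)² = 7.111
te_Task 2 = (8 + 4·10 + 18)/6 = 66/6 = 11; σ²_Task 2 = ((18−8)/6)² = 2.778
te_Task 3 = (1 + 4·4 + 7)/6 = 24/6 = 4; σ²_Task 3 = ((7−1)/6)² = 1.000
te_Task 4 = (8 + 4·13 + 18)/6 = 78/6 = 13; σ²_Task 4 = ((18−8)/6)² = 2.778
te_Task 5 = (4 + 4·9 + 20)/6 = 60/6 = 10; σ²_Task 5 = ((20−4)/6)² = 7.111
te_Task 6 = (5 + 4·10 + 27)/6 = 72/6 = 12; σ²_Task 6 = ((27−5)/6)² = 13.444
te_Task 7 = (2 + 4·3 + 4)/6 = 18/6 = 3; σ²_Task 7 = ((4−2)/6)² = 0.111
te_Task 8 = (12 + 4·14 + 16)/6 = 84/6 = 14; σ²_Task 8 = ((16−12)/6)² = 0.444

Forward pass:
ES_Task 1 = 0; EF_Task 1 = 12
ES_Task 2 = 0; EF_Task 2 = 11
ES_Task 3 = max(EF_Task 1=12, EF_Task 2=11) = 12; EF_Task 3 = 12+4 = 16
ES_Task 4 = max(EF_Task 1=12, EF_Task 2=11) = 12; EF_Task 4 = 12+13 = 25
ES_Task 5 = 12; EF_Task 5 = 12+10 = 22
ES_Task 6 = 12; EF_Task 6 = 12+12 = 24
ES_Task 7 = 12; EF_Task 7 = 12+3 = 15
ES_Task 8 = max(EF_Task 3=16, EF_Task 4=25, EF_Task 5=22, EF_Task 6=24, EF_Task 7=15) = 25; EF_Task 8 = 25+14 = 39
Expected project duration μ = 39 days. Critical path: Task 1 → Task 4 → Task 8.

Variance along critical path = 7.111 + 2.778 + 0.444 = 10.333
σ = √10.333 = 3.215 days

3.21 days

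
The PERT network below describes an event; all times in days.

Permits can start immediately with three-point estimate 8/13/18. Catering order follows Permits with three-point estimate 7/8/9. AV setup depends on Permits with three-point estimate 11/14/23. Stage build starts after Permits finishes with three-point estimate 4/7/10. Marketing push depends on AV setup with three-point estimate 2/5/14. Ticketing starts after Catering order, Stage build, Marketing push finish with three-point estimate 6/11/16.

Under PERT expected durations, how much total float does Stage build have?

te_Permits = (8 + 4·13 + 18)/6 = 78/6 = 13
te_Catering order = (7 + 4·8 + 9)/6 = 48/6 = 8
te_AV setup = (11 + 4·14 + 23)/6 = 90/6 = 15
te_Stage build = (4 + 4·7 + 10)/6 = 42/6 = 7
te_Marketing push = (2 + 4·5 + 14)/6 = 36/6 = 6
te_Ticketing = (6 + 4·11 + 16)/6 = 66/6 = 11

Forward pass:
ES_Permits = 0; EF_Permits = 13
ES_Catering order = 13; EF_Catering order = 13+8 = 21
ES_AV setup = 13; EF_AV setup = 13+15 = 28
ES_Stage build = 13; EF_Stage build = 13+7 = 20
ES_Marketing push = 28; EF_Marketing push = 28+6 = 34
ES_Ticketing = max(EF_Catering order=21, EF_Stage build=20, EF_Marketing push=34) = 34; EF_Ticketing = 34+11 = 45
Expected project duration μ = 45 days. Critical path: Permits → AV setup → Marketing push → Ticketing.

Backward pass:
LF_Ticketing = 45; LS_Ticketing = 45−11 = 34
LF_Marketing push = LS_Ticketing = 34; LS_Marketing push = 34−6 = 28
LF_Stage build = LS_Ticketing = 34; LS_Stage build = 34−7 = 27
LF_AV setup = LS_Marketing push = 28; LS_AV setup = 28−15 = 13
LF_Catering order = LS_Ticketing = 34; LS_Catering order = 34−8 = 26
LF_Permits = min(LS_Catering order=26, LS_AV setup=13, LS_Stage build=27) = 13; LS_Permits = 13−13 = 0
Slack_Stage build = LS_Stage build − ES_Stage build = 27 − 13 = 14

14 days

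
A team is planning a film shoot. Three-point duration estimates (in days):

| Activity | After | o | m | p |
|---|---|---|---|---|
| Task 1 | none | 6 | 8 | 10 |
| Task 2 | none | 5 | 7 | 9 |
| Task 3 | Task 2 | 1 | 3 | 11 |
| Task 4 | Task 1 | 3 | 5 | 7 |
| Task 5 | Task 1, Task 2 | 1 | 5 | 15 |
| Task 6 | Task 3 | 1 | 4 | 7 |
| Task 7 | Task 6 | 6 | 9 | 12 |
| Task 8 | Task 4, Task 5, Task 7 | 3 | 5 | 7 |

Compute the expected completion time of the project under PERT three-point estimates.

te_Task 1 = (6 + 4·8 + 10)/6 = 48/6 = 8
te_Task 2 = (5 + 4·7 + 9)/6 = 42/6 = 7
te_Task 3 = (1 + 4·3 + 11)/6 = 24/6 = 4
te_Task 4 = (3 + 4·5 + 7)/6 = 30/6 = 5
te_Task 5 = (1 + 4·5 + 15)/6 = 36/6 = 6
te_Task 6 = (1 + 4·4 + 7)/6 = 24/6 = 4
te_Task 7 = (6 + 4·9 + 12)/6 = 54/6 = 9
te_Task 8 = (3 + 4·5 + 7)/6 = 30/6 = 5

Forward pass:
ES_Task 1 = 0; EF_Task 1 = 8
ES_Task 2 = 0; EF_Task 2 = 7
ES_Task 3 = 7; EF_Task 3 = 7+4 = 11
ES_Task 4 = 8; EF_Task 4 = 8+5 = 13
ES_Task 5 = max(EF_Task 1=8, EF_Task 2=7) = 8; EF_Task 5 = 8+6 = 14
ES_Task 6 = 11; EF_Task 6 = 11+4 = 15
ES_Task 7 = 15; EF_Task 7 = 15+9 = 24
ES_Task 8 = max(EF_Task 4=13, EF_Task 5=14, EF_Task 7=24) = 24; EF_Task 8 = 24+5 = 29
Expected project duration μ = 29 days. Critical path: Task 2 → Task 3 → Task 6 → Task 7 → Task 8.

29 days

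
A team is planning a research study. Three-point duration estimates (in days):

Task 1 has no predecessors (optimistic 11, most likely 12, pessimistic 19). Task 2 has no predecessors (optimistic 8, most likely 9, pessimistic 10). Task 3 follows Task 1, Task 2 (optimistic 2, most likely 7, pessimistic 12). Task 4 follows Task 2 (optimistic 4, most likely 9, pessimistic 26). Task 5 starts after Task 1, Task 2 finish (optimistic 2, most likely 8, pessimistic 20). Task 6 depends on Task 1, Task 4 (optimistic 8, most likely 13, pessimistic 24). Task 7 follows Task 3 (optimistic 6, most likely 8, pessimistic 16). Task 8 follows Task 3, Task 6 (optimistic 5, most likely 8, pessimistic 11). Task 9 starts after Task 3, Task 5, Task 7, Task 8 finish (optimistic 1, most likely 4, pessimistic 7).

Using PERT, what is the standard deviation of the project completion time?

te_Task 1 = (11 + 4·12 + 19)/6 = 78/6 = 13; σ²_Task 1 = ((19−11)/6)² = 1.778
te_Task 2 = (8 + 4·9 + 10)/6 = 54/6 = 9; σ²_Task 2 = ((10−8)/6)² = 0.111
te_Task 3 = (2 + 4·7 + 12)/6 = 42/6 = 7; σ²_Task 3 = ((12−2)/6)² = 2.778
te_Task 4 = (4 + 4·9 + 26)/6 = 66/6 = 11; σ²_Task 4 = ((26−4)/6)² = 13.444
te_Task 5 = (2 + 4·8 + 20)/6 = 54/6 = 9; σ²_Task 5 = ((20−2)/6)² = 9.000
te_Task 6 = (8 + 4·13 + 24)/6 = 84/6 = 14; σ²_Task 6 = ((24−8)/6)² = 7.111
te_Task 7 = (6 + 4·8 + 16)/6 = 54/6 = 9; σ²_Task 7 = ((16−6)/6)² = 2.778
te_Task 8 = (5 + 4·8 + 11)/6 = 48/6 = 8; σ²_Task 8 = ((11−5)/6)² = 1.000
te_Task 9 = (1 + 4·4 + 7)/6 = 24/6 = 4; σ²_Task 9 = ((7−1)/6)² = 1.000

Forward pass:
ES_Task 1 = 0; EF_Task 1 = 13
ES_Task 2 = 0; EF_Task 2 = 9
ES_Task 3 = max(EF_Task 1=13, EF_Task 2=9) = 13; EF_Task 3 = 13+7 = 20
ES_Task 4 = 9; EF_Task 4 = 9+11 = 20
ES_Task 5 = max(EF_Task 1=13, EF_Task 2=9) = 13; EF_Task 5 = 13+9 = 22
ES_Task 6 = max(EF_Task 1=13, EF_Task 4=20) = 20; EF_Task 6 = 20+14 = 34
ES_Task 7 = 20; EF_Task 7 = 20+9 = 29
ES_Task 8 = max(EF_Task 3=20, EF_Task 6=34) = 34; EF_Task 8 = 34+8 = 42
ES_Task 9 = max(EF_Task 3=20, EF_Task 5=22, EF_Task 7=29, EF_Task 8=42) = 42; EF_Task 9 = 42+4 = 46
Expected project duration μ = 46 days. Critical path: Task 2 → Task 4 → Task 6 → Task 8 → Task 9.

Variance along critical path = 0.111 + 13.444 + 7.111 + 1.000 + 1.000 = 22.667
σ = √22.667 = 4.761 days

4.76 days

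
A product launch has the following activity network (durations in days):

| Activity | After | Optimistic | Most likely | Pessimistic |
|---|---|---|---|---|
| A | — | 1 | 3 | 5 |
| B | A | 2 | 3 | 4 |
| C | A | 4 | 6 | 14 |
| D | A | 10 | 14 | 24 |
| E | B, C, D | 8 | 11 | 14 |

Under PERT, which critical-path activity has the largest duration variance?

D

te_A = (1 + 4·3 + 5)/6 = 18/6 = 3; σ²_A = ((5−1)/6)² = 0.444
te_B = (2 + 4·3 + 4)/6 = 18/6 = 3; σ²_B = ((4−2)/6)² = 0.111
te_C = (4 + 4·6 + 14)/6 = 42/6 = 7; σ²_C = ((14−4)/6)² = 2.778
te_D = (10 + 4·14 + 24)/6 = 90/6 = 15; σ²_D = ((24−10)/6)² = 5.444
te_E = (8 + 4·11 + 14)/6 = 66/6 = 11; σ²_E = ((14−8)/6)² = 1.000

Forward pass:
ES_A = 0; EF_A = 3
ES_B = 3; EF_B = 3+3 = 6
ES_C = 3; EF_C = 3+7 = 10
ES_D = 3; EF_D = 3+15 = 18
ES_E = max(EF_B=6, EF_C=10, EF_D=18) = 18; EF_E = 18+11 = 29
Expected project duration μ = 29 days. Critical path: A → D → E.

Variances on critical path: σ²_A=0.444, σ²_D=5.444, σ²_E=1.000.
Largest is σ²_D = 5.444.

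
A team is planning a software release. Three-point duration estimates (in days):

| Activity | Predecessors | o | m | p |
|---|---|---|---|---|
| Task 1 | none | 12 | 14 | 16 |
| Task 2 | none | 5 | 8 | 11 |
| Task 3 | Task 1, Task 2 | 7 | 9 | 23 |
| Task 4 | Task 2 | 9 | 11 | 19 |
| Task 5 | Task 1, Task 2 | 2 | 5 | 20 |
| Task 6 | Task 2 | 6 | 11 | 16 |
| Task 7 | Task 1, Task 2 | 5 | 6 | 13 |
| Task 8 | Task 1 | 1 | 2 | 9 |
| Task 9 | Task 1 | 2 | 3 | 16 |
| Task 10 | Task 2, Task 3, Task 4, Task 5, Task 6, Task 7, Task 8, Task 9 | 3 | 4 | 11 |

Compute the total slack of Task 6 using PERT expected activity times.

te_Task 1 = (12 + 4·14 + 16)/6 = 84/6 = 14
te_Task 2 = (5 + 4·8 + 11)/6 = 48/6 = 8
te_Task 3 = (7 + 4·9 + 23)/6 = 66/6 = 11
te_Task 4 = (9 + 4·11 + 19)/6 = 72/6 = 12
te_Task 5 = (2 + 4·5 + 20)/6 = 42/6 = 7
te_Task 6 = (6 + 4·11 + 16)/6 = 66/6 = 11
te_Task 7 = (5 + 4·6 + 13)/6 = 42/6 = 7
te_Task 8 = (1 + 4·2 + 9)/6 = 18/6 = 3
te_Task 9 = (2 + 4·3 + 16)/6 = 30/6 = 5
te_Task 10 = (3 + 4·4 + 11)/6 = 30/6 = 5

Forward pass:
ES_Task 1 = 0; EF_Task 1 = 14
ES_Task 2 = 0; EF_Task 2 = 8
ES_Task 3 = max(EF_Task 1=14, EF_Task 2=8) = 14; EF_Task 3 = 14+11 = 25
ES_Task 4 = 8; EF_Task 4 = 8+12 = 20
ES_Task 5 = max(EF_Task 1=14, EF_Task 2=8) = 14; EF_Task 5 = 14+7 = 21
ES_Task 6 = 8; EF_Task 6 = 8+11 = 19
ES_Task 7 = max(EF_Task 1=14, EF_Task 2=8) = 14; EF_Task 7 = 14+7 = 21
ES_Task 8 = 14; EF_Task 8 = 14+3 = 17
ES_Task 9 = 14; EF_Task 9 = 14+5 = 19
ES_Task 10 = max(EF_Task 2=8, EF_Task 3=25, EF_Task 4=20, EF_Task 5=21, EF_Task 6=19, EF_Task 7=21, EF_Task 8=17, EF_Task 9=19) = 25; EF_Task 10 = 25+5 = 30
Expected project duration μ = 30 days. Critical path: Task 1 → Task 3 → Task 10.

Backward pass:
LF_Task 10 = 30; LS_Task 10 = 30−5 = 25
LF_Task 9 = LS_Task 10 = 25; LS_Task 9 = 25−5 = 20
LF_Task 8 = LS_Task 10 = 25; LS_Task 8 = 25−3 = 22
LF_Task 7 = LS_Task 10 = 25; LS_Task 7 = 25−7 = 18
LF_Task 6 = LS_Task 10 = 25; LS_Task 6 = 25−11 = 14
LF_Task 5 = LS_Task 10 = 25; LS_Task 5 = 25−7 = 18
LF_Task 4 = LS_Task 10 = 25; LS_Task 4 = 25−12 = 13
LF_Task 3 = LS_Task 10 = 25; LS_Task 3 = 25−11 = 14
LF_Task 2 = min(LS_Task 3=14, LS_Task 4=13, LS_Task 5=18, LS_Task 6=14, LS_Task 7=18, LS_Task 10=25) = 13; LS_Task 2 = 13−8 = 5
LF_Task 1 = min(LS_Task 3=14, LS_Task 5=18, LS_Task 7=18, LS_Task 8=22, LS_Task 9=20) = 14; LS_Task 1 = 14−14 = 0
Slack_Task 6 = LS_Task 6 − ES_Task 6 = 14 − 8 = 6

6 days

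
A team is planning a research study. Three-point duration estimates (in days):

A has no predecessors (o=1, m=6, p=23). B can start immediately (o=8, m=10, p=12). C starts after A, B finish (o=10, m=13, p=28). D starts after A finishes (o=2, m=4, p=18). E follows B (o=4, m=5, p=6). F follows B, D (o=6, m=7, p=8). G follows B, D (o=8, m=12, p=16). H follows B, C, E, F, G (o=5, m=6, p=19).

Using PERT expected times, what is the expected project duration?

34 days

te_A = (1 + 4·6 + 23)/6 = 48/6 = 8
te_B = (8 + 4·10 + 12)/6 = 60/6 = 10
te_C = (10 + 4·13 + 28)/6 = 90/6 = 15
te_D = (2 + 4·4 + 18)/6 = 36/6 = 6
te_E = (4 + 4·5 + 6)/6 = 30/6 = 5
te_F = (6 + 4·7 + 8)/6 = 42/6 = 7
te_G = (8 + 4·12 + 16)/6 = 72/6 = 12
te_H = (5 + 4·6 + 19)/6 = 48/6 = 8

Forward pass:
ES_A = 0; EF_A = 8
ES_B = 0; EF_B = 10
ES_C = max(EF_A=8, EF_B=10) = 10; EF_C = 10+15 = 25
ES_D = 8; EF_D = 8+6 = 14
ES_E = 10; EF_E = 10+5 = 15
ES_F = max(EF_B=10, EF_D=14) = 14; EF_F = 14+7 = 21
ES_G = max(EF_B=10, EF_D=14) = 14; EF_G = 14+12 = 26
ES_H = max(EF_B=10, EF_C=25, EF_E=15, EF_F=21, EF_G=26) = 26; EF_H = 26+8 = 34
Expected project duration μ = 34 days. Critical path: A → D → G → H.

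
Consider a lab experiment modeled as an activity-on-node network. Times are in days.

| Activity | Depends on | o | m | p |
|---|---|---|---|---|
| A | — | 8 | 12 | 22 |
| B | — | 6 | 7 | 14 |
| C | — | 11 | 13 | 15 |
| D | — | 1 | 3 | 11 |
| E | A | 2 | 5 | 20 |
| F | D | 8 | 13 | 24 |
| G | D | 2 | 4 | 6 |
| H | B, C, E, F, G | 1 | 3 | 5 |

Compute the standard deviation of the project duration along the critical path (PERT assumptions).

te_A = (8 + 4·12 + 22)/6 = 78/6 = 13; σ²_A = ((22−8)/6)² = 5.444
te_B = (6 + 4·7 + 14)/6 = 48/6 = 8; σ²_B = ((14−6)/6)² = 1.778
te_C = (11 + 4·13 + 15)/6 = 78/6 = 13; σ²_C = ((15−11)/6)² = 0.444
te_D = (1 + 4·3 + 11)/6 = 24/6 = 4; σ²_D = ((11−1)/6)² = 2.778
te_E = (2 + 4·5 + 20)/6 = 42/6 = 7; σ²_E = ((20−2)/6)² = 9.000
te_F = (8 + 4·13 + 24)/6 = 84/6 = 14; σ²_F = ((24−8)/6)² = 7.111
te_G = (2 + 4·4 + 6)/6 = 24/6 = 4; σ²_G = ((6−2)/6)² = 0.444
te_H = (1 + 4·3 + 5)/6 = 18/6 = 3; σ²_H = ((5−1)/6)² = 0.444

Forward pass:
ES_A = 0; EF_A = 13
ES_B = 0; EF_B = 8
ES_C = 0; EF_C = 13
ES_D = 0; EF_D = 4
ES_E = 13; EF_E = 13+7 = 20
ES_F = 4; EF_F = 4+14 = 18
ES_G = 4; EF_G = 4+4 = 8
ES_H = max(EF_B=8, EF_C=13, EF_E=20, EF_F=18, EF_G=8) = 20; EF_H = 20+3 = 23
Expected project duration μ = 23 days. Critical path: A → E → H.

Variance along critical path = 5.444 + 9.000 + 0.444 = 14.889
σ = √14.889 = 3.859 days

3.86 days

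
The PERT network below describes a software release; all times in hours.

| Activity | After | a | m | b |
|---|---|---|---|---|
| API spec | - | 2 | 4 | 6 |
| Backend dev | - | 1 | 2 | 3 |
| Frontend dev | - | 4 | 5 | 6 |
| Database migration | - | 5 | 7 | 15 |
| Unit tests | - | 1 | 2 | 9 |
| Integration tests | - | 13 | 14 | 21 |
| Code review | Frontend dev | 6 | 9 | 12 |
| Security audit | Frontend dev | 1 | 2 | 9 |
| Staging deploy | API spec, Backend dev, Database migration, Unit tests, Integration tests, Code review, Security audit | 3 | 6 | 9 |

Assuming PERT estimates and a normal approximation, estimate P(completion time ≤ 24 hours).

0.964

te_API spec = (2 + 4·4 + 6)/6 = 24/6 = 4; σ²_API spec = ((6−2)/6)² = 0.444
te_Backend dev = (1 + 4·2 + 3)/6 = 12/6 = 2; σ²_Backend dev = ((3−1)/6)² = 0.111
te_Frontend dev = (4 + 4·5 + 6)/6 = 30/6 = 5; σ²_Frontend dev = ((6−4)/6)² = 0.111
te_Database migration = (5 + 4·7 + 15)/6 = 48/6 = 8; σ²_Database migration = ((15−5)/6)² = 2.778
te_Unit tests = (1 + 4·2 + 9)/6 = 18/6 = 3; σ²_Unit tests = ((9−1)/6)² = 1.778
te_Integration tests = (13 + 4·14 + 21)/6 = 90/6 = 15; σ²_Integration tests = ((21−13)/6)² = 1.778
te_Code review = (6 + 4·9 + 12)/6 = 54/6 = 9; σ²_Code review = ((12−6)/6)² = 1.000
te_Security audit = (1 + 4·2 + 9)/6 = 18/6 = 3; σ²_Security audit = ((9−1)/6)² = 1.778
te_Staging deploy = (3 + 4·6 + 9)/6 = 36/6 = 6; σ²_Staging deploy = ((9−3)/6)² = 1.000

Forward pass:
ES_API spec = 0; EF_API spec = 4
ES_Backend dev = 0; EF_Backend dev = 2
ES_Frontend dev = 0; EF_Frontend dev = 5
ES_Database migration = 0; EF_Database migration = 8
ES_Unit tests = 0; EF_Unit tests = 3
ES_Integration tests = 0; EF_Integration tests = 15
ES_Code review = 5; EF_Code review = 5+9 = 14
ES_Security audit = 5; EF_Security audit = 5+3 = 8
ES_Staging deploy = max(EF_API spec=4, EF_Backend dev=2, EF_Database migration=8, EF_Unit tests=3, EF_Integration tests=15, EF_Code review=14, EF_Security audit=8) = 15; EF_Staging deploy = 15+6 = 21
Expected project duration μ = 21 hours. Critical path: Integration tests → Staging deploy.

Variance along critical path = 1.778 + 1.000 = 2.778; σ = √2.778 = 1.667 hours.
Z = (24 − 21) / 1.667 = 1.800
P(T ≤ 24) = Φ(1.800) ≈ 0.964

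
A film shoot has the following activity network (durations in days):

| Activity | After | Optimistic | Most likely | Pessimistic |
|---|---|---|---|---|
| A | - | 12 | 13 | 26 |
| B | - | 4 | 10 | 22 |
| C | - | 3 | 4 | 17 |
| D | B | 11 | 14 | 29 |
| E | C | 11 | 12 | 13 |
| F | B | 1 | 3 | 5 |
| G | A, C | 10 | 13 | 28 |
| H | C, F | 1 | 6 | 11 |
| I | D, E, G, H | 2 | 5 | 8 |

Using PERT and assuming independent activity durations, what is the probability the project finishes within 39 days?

0.846

te_A = (12 + 4·13 + 26)/6 = 90/6 = 15; σ²_A = ((26−12)/6)² = 5.444
te_B = (4 + 4·10 + 22)/6 = 66/6 = 11; σ²_B = ((22−4)/6)² = 9.000
te_C = (3 + 4·4 + 17)/6 = 36/6 = 6; σ²_C = ((17−3)/6)² = 5.444
te_D = (11 + 4·14 + 29)/6 = 96/6 = 16; σ²_D = ((29−11)/6)² = 9.000
te_E = (11 + 4·12 + 13)/6 = 72/6 = 12; σ²_E = ((13−11)/6)² = 0.111
te_F = (1 + 4·3 + 5)/6 = 18/6 = 3; σ²_F = ((5−1)/6)² = 0.444
te_G = (10 + 4·13 + 28)/6 = 90/6 = 15; σ²_G = ((28−10)/6)² = 9.000
te_H = (1 + 4·6 + 11)/6 = 36/6 = 6; σ²_H = ((11−1)/6)² = 2.778
te_I = (2 + 4·5 + 8)/6 = 30/6 = 5; σ²_I = ((8−2)/6)² = 1.000

Forward pass:
ES_A = 0; EF_A = 15
ES_B = 0; EF_B = 11
ES_C = 0; EF_C = 6
ES_D = 11; EF_D = 11+16 = 27
ES_E = 6; EF_E = 6+12 = 18
ES_F = 11; EF_F = 11+3 = 14
ES_G = max(EF_A=15, EF_C=6) = 15; EF_G = 15+15 = 30
ES_H = max(EF_C=6, EF_F=14) = 14; EF_H = 14+6 = 20
ES_I = max(EF_D=27, EF_E=18, EF_G=30, EF_H=20) = 30; EF_I = 30+5 = 35
Expected project duration μ = 35 days. Critical path: A → G → I.

Variance along critical path = 5.444 + 9.000 + 1.000 = 15.444; σ = √15.444 = 3.930 days.
Z = (39 − 35) / 3.930 = 1.018
P(T ≤ 39) = Φ(1.018) ≈ 0.846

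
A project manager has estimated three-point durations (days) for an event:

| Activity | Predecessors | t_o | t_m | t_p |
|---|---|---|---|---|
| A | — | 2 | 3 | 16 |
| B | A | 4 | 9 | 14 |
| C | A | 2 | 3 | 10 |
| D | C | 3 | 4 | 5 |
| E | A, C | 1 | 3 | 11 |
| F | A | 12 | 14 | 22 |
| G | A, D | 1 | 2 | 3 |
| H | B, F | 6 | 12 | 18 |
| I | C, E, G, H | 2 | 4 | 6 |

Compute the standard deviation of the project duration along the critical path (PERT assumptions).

3.56 days

te_A = (2 + 4·3 + 16)/6 = 30/6 = 5; σ²_A = ((16−2)/6)² = 5.444
te_B = (4 + 4·9 + 14)/6 = 54/6 = 9; σ²_B = ((14−4)/6)² = 2.778
te_C = (2 + 4·3 + 10)/6 = 24/6 = 4; σ²_C = ((10−2)/6)² = 1.778
te_D = (3 + 4·4 + 5)/6 = 24/6 = 4; σ²_D = ((5−3)/6)² = 0.111
te_E = (1 + 4·3 + 11)/6 = 24/6 = 4; σ²_E = ((11−1)/6)² = 2.778
te_F = (12 + 4·14 + 22)/6 = 90/6 = 15; σ²_F = ((22−12)/6)² = 2.778
te_G = (1 + 4·2 + 3)/6 = 12/6 = 2; σ²_G = ((3−1)/6)² = 0.111
te_H = (6 + 4·12 + 18)/6 = 72/6 = 12; σ²_H = ((18−6)/6)² = 4.000
te_I = (2 + 4·4 + 6)/6 = 24/6 = 4; σ²_I = ((6−2)/6)² = 0.444

Forward pass:
ES_A = 0; EF_A = 5
ES_B = 5; EF_B = 5+9 = 14
ES_C = 5; EF_C = 5+4 = 9
ES_D = 9; EF_D = 9+4 = 13
ES_E = max(EF_A=5, EF_C=9) = 9; EF_E = 9+4 = 13
ES_F = 5; EF_F = 5+15 = 20
ES_G = max(EF_A=5, EF_D=13) = 13; EF_G = 13+2 = 15
ES_H = max(EF_B=14, EF_F=20) = 20; EF_H = 20+12 = 32
ES_I = max(EF_C=9, EF_E=13, EF_G=15, EF_H=32) = 32; EF_I = 32+4 = 36
Expected project duration μ = 36 days. Critical path: A → F → H → I.

Variance along critical path = 5.444 + 2.778 + 4.000 + 0.444 = 12.667
σ = √12.667 = 3.559 days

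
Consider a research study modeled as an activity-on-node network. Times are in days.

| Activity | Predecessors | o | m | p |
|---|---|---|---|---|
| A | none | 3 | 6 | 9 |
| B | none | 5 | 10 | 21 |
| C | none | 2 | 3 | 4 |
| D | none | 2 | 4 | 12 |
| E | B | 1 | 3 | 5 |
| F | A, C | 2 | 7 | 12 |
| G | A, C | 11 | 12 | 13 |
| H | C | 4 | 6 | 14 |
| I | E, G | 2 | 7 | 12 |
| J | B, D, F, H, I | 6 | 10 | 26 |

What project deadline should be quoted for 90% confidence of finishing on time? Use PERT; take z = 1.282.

te_A = (3 + 4·6 + 9)/6 = 36/6 = 6; σ²_A = ((9−3)/6)² = 1.000
te_B = (5 + 4·10 + 21)/6 = 66/6 = 11; σ²_B = ((21−5)/6)² = 7.111
te_C = (2 + 4·3 + 4)/6 = 18/6 = 3; σ²_C = ((4−2)/6)² = 0.111
te_D = (2 + 4·4 + 12)/6 = 30/6 = 5; σ²_D = ((12−2)/6)² = 2.778
te_E = (1 + 4·3 + 5)/6 = 18/6 = 3; σ²_E = ((5−1)/6)² = 0.444
te_F = (2 + 4·7 + 12)/6 = 42/6 = 7; σ²_F = ((12−2)/6)² = 2.778
te_G = (11 + 4·12 + 13)/6 = 72/6 = 12; σ²_G = ((13−11)/6)² = 0.111
te_H = (4 + 4·6 + 14)/6 = 42/6 = 7; σ²_H = ((14−4)/6)² = 2.778
te_I = (2 + 4·7 + 12)/6 = 42/6 = 7; σ²_I = ((12−2)/6)² = 2.778
te_J = (6 + 4·10 + 26)/6 = 72/6 = 12; σ²_J = ((26−6)/6)² = 11.111

Forward pass:
ES_A = 0; EF_A = 6
ES_B = 0; EF_B = 11
ES_C = 0; EF_C = 3
ES_D = 0; EF_D = 5
ES_E = 11; EF_E = 11+3 = 14
ES_F = max(EF_A=6, EF_C=3) = 6; EF_F = 6+7 = 13
ES_G = max(EF_A=6, EF_C=3) = 6; EF_G = 6+12 = 18
ES_H = 3; EF_H = 3+7 = 10
ES_I = max(EF_E=14, EF_G=18) = 18; EF_I = 18+7 = 25
ES_J = max(EF_B=11, EF_D=5, EF_F=13, EF_H=10, EF_I=25) = 25; EF_J = 25+12 = 37
Expected project duration μ = 37 days. Critical path: A → G → I → J.

Variance along critical path = 1.000 + 0.111 + 2.778 + 11.111 = 15.000; σ = 3.873 days.
D = μ + z·σ = 37 + 1.282·3.873 = 42.0 days

42.0 days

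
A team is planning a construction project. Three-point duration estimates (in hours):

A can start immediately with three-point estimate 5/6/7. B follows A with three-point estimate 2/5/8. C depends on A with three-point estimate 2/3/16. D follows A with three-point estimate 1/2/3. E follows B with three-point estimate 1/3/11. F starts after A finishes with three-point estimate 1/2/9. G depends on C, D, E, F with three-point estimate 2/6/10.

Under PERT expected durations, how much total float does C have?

4 hours

te_A = (5 + 4·6 + 7)/6 = 36/6 = 6
te_B = (2 + 4·5 + 8)/6 = 30/6 = 5
te_C = (2 + 4·3 + 16)/6 = 30/6 = 5
te_D = (1 + 4·2 + 3)/6 = 12/6 = 2
te_E = (1 + 4·3 + 11)/6 = 24/6 = 4
te_F = (1 + 4·2 + 9)/6 = 18/6 = 3
te_G = (2 + 4·6 + 10)/6 = 36/6 = 6

Forward pass:
ES_A = 0; EF_A = 6
ES_B = 6; EF_B = 6+5 = 11
ES_C = 6; EF_C = 6+5 = 11
ES_D = 6; EF_D = 6+2 = 8
ES_E = 11; EF_E = 11+4 = 15
ES_F = 6; EF_F = 6+3 = 9
ES_G = max(EF_C=11, EF_D=8, EF_E=15, EF_F=9) = 15; EF_G = 15+6 = 21
Expected project duration μ = 21 hours. Critical path: A → B → E → G.

Backward pass:
LF_G = 21; LS_G = 21−6 = 15
LF_F = LS_G = 15; LS_F = 15−3 = 12
LF_E = LS_G = 15; LS_E = 15−4 = 11
LF_D = LS_G = 15; LS_D = 15−2 = 13
LF_C = LS_G = 15; LS_C = 15−5 = 10
LF_B = LS_E = 11; LS_B = 11−5 = 6
LF_A = min(LS_B=6, LS_C=10, LS_D=13, LS_F=12) = 6; LS_A = 6−6 = 0
Slack_C = LS_C − ES_C = 10 − 6 = 4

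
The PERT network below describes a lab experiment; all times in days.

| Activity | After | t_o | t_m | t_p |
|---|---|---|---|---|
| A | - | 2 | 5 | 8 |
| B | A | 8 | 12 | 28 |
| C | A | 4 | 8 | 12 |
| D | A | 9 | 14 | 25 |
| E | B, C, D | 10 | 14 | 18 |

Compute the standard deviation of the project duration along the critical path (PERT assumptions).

te_A = (2 + 4·5 + 8)/6 = 30/6 = 5; σ²_A = ((8−2)/6)² = 1.000
te_B = (8 + 4·12 + 28)/6 = 84/6 = 14; σ²_B = ((28−8)/6)² = 11.111
te_C = (4 + 4·8 + 12)/6 = 48/6 = 8; σ²_C = ((12−4)/6)² = 1.778
te_D = (9 + 4·14 + 25)/6 = 90/6 = 15; σ²_D = ((25−9)/6)² = 7.111
te_E = (10 + 4·14 + 18)/6 = 84/6 = 14; σ²_E = ((18−10)/6)² = 1.778

Forward pass:
ES_A = 0; EF_A = 5
ES_B = 5; EF_B = 5+14 = 19
ES_C = 5; EF_C = 5+8 = 13
ES_D = 5; EF_D = 5+15 = 20
ES_E = max(EF_B=19, EF_C=13, EF_D=20) = 20; EF_E = 20+14 = 34
Expected project duration μ = 34 days. Critical path: A → D → E.

Variance along critical path = 1.000 + 7.111 + 1.778 = 9.889
σ = √9.889 = 3.145 days

3.14 days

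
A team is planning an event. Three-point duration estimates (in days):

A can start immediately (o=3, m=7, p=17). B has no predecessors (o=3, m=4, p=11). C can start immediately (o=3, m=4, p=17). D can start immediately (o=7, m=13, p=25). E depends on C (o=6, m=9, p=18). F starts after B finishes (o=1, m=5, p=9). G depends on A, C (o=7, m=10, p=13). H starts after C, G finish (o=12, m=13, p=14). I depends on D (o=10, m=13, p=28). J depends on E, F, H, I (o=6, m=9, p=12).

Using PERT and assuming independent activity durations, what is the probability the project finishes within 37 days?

0.138

te_A = (3 + 4·7 + 17)/6 = 48/6 = 8; σ²_A = ((17−3)/6)² = 5.444
te_B = (3 + 4·4 + 11)/6 = 30/6 = 5; σ²_B = ((11−3)/6)² = 1.778
te_C = (3 + 4·4 + 17)/6 = 36/6 = 6; σ²_C = ((17−3)/6)² = 5.444
te_D = (7 + 4·13 + 25)/6 = 84/6 = 14; σ²_D = ((25−7)/6)² = 9.000
te_E = (6 + 4·9 + 18)/6 = 60/6 = 10; σ²_E = ((18−6)/6)² = 4.000
te_F = (1 + 4·5 + 9)/6 = 30/6 = 5; σ²_F = ((9−1)/6)² = 1.778
te_G = (7 + 4·10 + 13)/6 = 60/6 = 10; σ²_G = ((13−7)/6)² = 1.000
te_H = (12 + 4·13 + 14)/6 = 78/6 = 13; σ²_H = ((14−12)/6)² = 0.111
te_I = (10 + 4·13 + 28)/6 = 90/6 = 15; σ²_I = ((28−10)/6)² = 9.000
te_J = (6 + 4·9 + 12)/6 = 54/6 = 9; σ²_J = ((12−6)/6)² = 1.000

Forward pass:
ES_A = 0; EF_A = 8
ES_B = 0; EF_B = 5
ES_C = 0; EF_C = 6
ES_D = 0; EF_D = 14
ES_E = 6; EF_E = 6+10 = 16
ES_F = 5; EF_F = 5+5 = 10
ES_G = max(EF_A=8, EF_C=6) = 8; EF_G = 8+10 = 18
ES_H = max(EF_C=6, EF_G=18) = 18; EF_H = 18+13 = 31
ES_I = 14; EF_I = 14+15 = 29
ES_J = max(EF_E=16, EF_F=10, EF_H=31, EF_I=29) = 31; EF_J = 31+9 = 40
Expected project duration μ = 40 days. Critical path: A → G → H → J.

Variance along critical path = 5.444 + 1.000 + 0.111 + 1.000 = 7.556; σ = √7.556 = 2.749 days.
Z = (37 − 40) / 2.749 = -1.091
P(T ≤ 37) = Φ(-1.091) ≈ 0.138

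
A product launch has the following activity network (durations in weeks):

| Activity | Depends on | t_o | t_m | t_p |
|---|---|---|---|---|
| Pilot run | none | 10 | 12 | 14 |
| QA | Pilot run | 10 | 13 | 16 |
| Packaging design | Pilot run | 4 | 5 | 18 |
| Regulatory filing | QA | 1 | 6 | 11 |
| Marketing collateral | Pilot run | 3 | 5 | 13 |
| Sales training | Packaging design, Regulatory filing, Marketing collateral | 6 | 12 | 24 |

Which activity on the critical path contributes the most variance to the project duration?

te_Pilot run = (10 + 4·12 + 14)/6 = 72/6 = 12; σ²_Pilot run = ((14−10)/6)² = 0.444
te_QA = (10 + 4·13 + 16)/6 = 78/6 = 13; σ²_QA = ((16−10)/6)² = 1.000
te_Packaging design = (4 + 4·5 + 18)/6 = 42/6 = 7; σ²_Packaging design = ((18−4)/6)² = 5.444
te_Regulatory filing = (1 + 4·6 + 11)/6 = 36/6 = 6; σ²_Regulatory filing = ((11−1)/6)² = 2.778
te_Marketing collateral = (3 + 4·5 + 13)/6 = 36/6 = 6; σ²_Marketing collateral = ((13−3)/6)² = 2.778
te_Sales training = (6 + 4·12 + 24)/6 = 78/6 = 13; σ²_Sales training = ((24−6)/6)² = 9.000

Forward pass:
ES_Pilot run = 0; EF_Pilot run = 12
ES_QA = 12; EF_QA = 12+13 = 25
ES_Packaging design = 12; EF_Packaging design = 12+7 = 19
ES_Regulatory filing = 25; EF_Regulatory filing = 25+6 = 31
ES_Marketing collateral = 12; EF_Marketing collateral = 12+6 = 18
ES_Sales training = max(EF_Packaging design=19, EF_Regulatory filing=31, EF_Marketing collateral=18) = 31; EF_Sales training = 31+13 = 44
Expected project duration μ = 44 weeks. Critical path: Pilot run → QA → Regulatory filing → Sales training.

Variances on critical path: σ²_Pilot run=0.444, σ²_QA=1.000, σ²_Regulatory filing=2.778, σ²_Sales training=9.000.
Largest is σ²_Sales training = 9.000.

Sales training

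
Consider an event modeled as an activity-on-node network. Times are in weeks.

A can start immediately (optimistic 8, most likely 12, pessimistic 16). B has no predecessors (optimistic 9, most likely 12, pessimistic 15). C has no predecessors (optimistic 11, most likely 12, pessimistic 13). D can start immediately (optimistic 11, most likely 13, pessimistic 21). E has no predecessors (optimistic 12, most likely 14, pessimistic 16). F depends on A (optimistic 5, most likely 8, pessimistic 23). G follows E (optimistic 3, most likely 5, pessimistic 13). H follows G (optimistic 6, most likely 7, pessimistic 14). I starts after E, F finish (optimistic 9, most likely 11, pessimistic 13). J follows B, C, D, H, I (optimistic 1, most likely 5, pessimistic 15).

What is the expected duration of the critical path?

te_A = (8 + 4·12 + 16)/6 = 72/6 = 12
te_B = (9 + 4·12 + 15)/6 = 72/6 = 12
te_C = (11 + 4·12 + 13)/6 = 72/6 = 12
te_D = (11 + 4·13 + 21)/6 = 84/6 = 14
te_E = (12 + 4·14 + 16)/6 = 84/6 = 14
te_F = (5 + 4·8 + 23)/6 = 60/6 = 10
te_G = (3 + 4·5 + 13)/6 = 36/6 = 6
te_H = (6 + 4·7 + 14)/6 = 48/6 = 8
te_I = (9 + 4·11 + 13)/6 = 66/6 = 11
te_J = (1 + 4·5 + 15)/6 = 36/6 = 6

Forward pass:
ES_A = 0; EF_A = 12
ES_B = 0; EF_B = 12
ES_C = 0; EF_C = 12
ES_D = 0; EF_D = 14
ES_E = 0; EF_E = 14
ES_F = 12; EF_F = 12+10 = 22
ES_G = 14; EF_G = 14+6 = 20
ES_H = 20; EF_H = 20+8 = 28
ES_I = max(EF_E=14, EF_F=22) = 22; EF_I = 22+11 = 33
ES_J = max(EF_B=12, EF_C=12, EF_D=14, EF_H=28, EF_I=33) = 33; EF_J = 33+6 = 39
Expected project duration μ = 39 weeks. Critical path: A → F → I → J.

39 weeks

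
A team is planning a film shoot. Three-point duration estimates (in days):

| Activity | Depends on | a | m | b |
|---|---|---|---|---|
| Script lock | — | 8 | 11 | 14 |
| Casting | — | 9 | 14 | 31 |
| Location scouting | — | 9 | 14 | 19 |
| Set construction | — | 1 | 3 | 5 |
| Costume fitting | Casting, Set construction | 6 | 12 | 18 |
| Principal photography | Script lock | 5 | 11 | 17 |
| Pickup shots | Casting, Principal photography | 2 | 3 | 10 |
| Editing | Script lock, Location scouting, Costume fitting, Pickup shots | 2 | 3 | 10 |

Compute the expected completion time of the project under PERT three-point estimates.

te_Script lock = (8 + 4·11 + 14)/6 = 66/6 = 11
te_Casting = (9 + 4·14 + 31)/6 = 96/6 = 16
te_Location scouting = (9 + 4·14 + 19)/6 = 84/6 = 14
te_Set construction = (1 + 4·3 + 5)/6 = 18/6 = 3
te_Costume fitting = (6 + 4·12 + 18)/6 = 72/6 = 12
te_Principal photography = (5 + 4·11 + 17)/6 = 66/6 = 11
te_Pickup shots = (2 + 4·3 + 10)/6 = 24/6 = 4
te_Editing = (2 + 4·3 + 10)/6 = 24/6 = 4

Forward pass:
ES_Script lock = 0; EF_Script lock = 11
ES_Casting = 0; EF_Casting = 16
ES_Location scouting = 0; EF_Location scouting = 14
ES_Set construction = 0; EF_Set construction = 3
ES_Costume fitting = max(EF_Casting=16, EF_Set construction=3) = 16; EF_Costume fitting = 16+12 = 28
ES_Principal photography = 11; EF_Principal photography = 11+11 = 22
ES_Pickup shots = max(EF_Casting=16, EF_Principal photography=22) = 22; EF_Pickup shots = 22+4 = 26
ES_Editing = max(EF_Script lock=11, EF_Location scouting=14, EF_Costume fitting=28, EF_Pickup shots=26) = 28; EF_Editing = 28+4 = 32
Expected project duration μ = 32 days. Critical path: Casting → Costume fitting → Editing.

32 days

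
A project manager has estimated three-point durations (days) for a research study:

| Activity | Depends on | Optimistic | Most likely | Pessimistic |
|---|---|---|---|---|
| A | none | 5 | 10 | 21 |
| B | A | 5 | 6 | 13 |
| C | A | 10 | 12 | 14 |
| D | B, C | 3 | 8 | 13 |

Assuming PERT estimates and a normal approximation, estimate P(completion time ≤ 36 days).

0.940

te_A = (5 + 4·10 + 21)/6 = 66/6 = 11; σ²_A = ((21−5)/6)² = 7.111
te_B = (5 + 4·6 + 13)/6 = 42/6 = 7; σ²_B = ((13−5)/6)² = 1.778
te_C = (10 + 4·12 + 14)/6 = 72/6 = 12; σ²_C = ((14−10)/6)² = 0.444
te_D = (3 + 4·8 + 13)/6 = 48/6 = 8; σ²_D = ((13−3)/6)² = 2.778

Forward pass:
ES_A = 0; EF_A = 11
ES_B = 11; EF_B = 11+7 = 18
ES_C = 11; EF_C = 11+12 = 23
ES_D = max(EF_B=18, EF_C=23) = 23; EF_D = 23+8 = 31
Expected project duration μ = 31 days. Critical path: A → C → D.

Variance along critical path = 7.111 + 0.444 + 2.778 = 10.333; σ = √10.333 = 3.215 days.
Z = (36 − 31) / 3.215 = 1.555
P(T ≤ 36) = Φ(1.555) ≈ 0.940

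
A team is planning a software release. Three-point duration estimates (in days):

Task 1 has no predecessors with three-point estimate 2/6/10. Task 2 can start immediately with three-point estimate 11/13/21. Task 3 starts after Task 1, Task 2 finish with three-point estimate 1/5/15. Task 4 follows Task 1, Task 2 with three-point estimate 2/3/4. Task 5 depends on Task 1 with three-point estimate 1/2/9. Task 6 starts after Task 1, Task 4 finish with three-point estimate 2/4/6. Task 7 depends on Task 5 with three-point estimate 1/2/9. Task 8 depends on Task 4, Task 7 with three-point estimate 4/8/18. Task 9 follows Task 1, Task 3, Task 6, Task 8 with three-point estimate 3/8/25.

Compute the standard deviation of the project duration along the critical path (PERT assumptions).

4.67 days

te_Task 1 = (2 + 4·6 + 10)/6 = 36/6 = 6; σ²_Task 1 = ((10−2)/6)² = 1.778
te_Task 2 = (11 + 4·13 + 21)/6 = 84/6 = 14; σ²_Task 2 = ((21−11)/6)² = 2.778
te_Task 3 = (1 + 4·5 + 15)/6 = 36/6 = 6; σ²_Task 3 = ((15−1)/6)² = 5.444
te_Task 4 = (2 + 4·3 + 4)/6 = 18/6 = 3; σ²_Task 4 = ((4−2)/6)² = 0.111
te_Task 5 = (1 + 4·2 + 9)/6 = 18/6 = 3; σ²_Task 5 = ((9−1)/6)² = 1.778
te_Task 6 = (2 + 4·4 + 6)/6 = 24/6 = 4; σ²_Task 6 = ((6−2)/6)² = 0.444
te_Task 7 = (1 + 4·2 + 9)/6 = 18/6 = 3; σ²_Task 7 = ((9−1)/6)² = 1.778
te_Task 8 = (4 + 4·8 + 18)/6 = 54/6 = 9; σ²_Task 8 = ((18−4)/6)² = 5.444
te_Task 9 = (3 + 4·8 + 25)/6 = 60/6 = 10; σ²_Task 9 = ((25−3)/6)² = 13.444

Forward pass:
ES_Task 1 = 0; EF_Task 1 = 6
ES_Task 2 = 0; EF_Task 2 = 14
ES_Task 3 = max(EF_Task 1=6, EF_Task 2=14) = 14; EF_Task 3 = 14+6 = 20
ES_Task 4 = max(EF_Task 1=6, EF_Task 2=14) = 14; EF_Task 4 = 14+3 = 17
ES_Task 5 = 6; EF_Task 5 = 6+3 = 9
ES_Task 6 = max(EF_Task 1=6, EF_Task 4=17) = 17; EF_Task 6 = 17+4 = 21
ES_Task 7 = 9; EF_Task 7 = 9+3 = 12
ES_Task 8 = max(EF_Task 4=17, EF_Task 7=12) = 17; EF_Task 8 = 17+9 = 26
ES_Task 9 = max(EF_Task 1=6, EF_Task 3=20, EF_Task 6=21, EF_Task 8=26) = 26; EF_Task 9 = 26+10 = 36
Expected project duration μ = 36 days. Critical path: Task 2 → Task 4 → Task 8 → Task 9.

Variance along critical path = 2.778 + 0.111 + 5.444 + 13.444 = 21.778
σ = √21.778 = 4.667 days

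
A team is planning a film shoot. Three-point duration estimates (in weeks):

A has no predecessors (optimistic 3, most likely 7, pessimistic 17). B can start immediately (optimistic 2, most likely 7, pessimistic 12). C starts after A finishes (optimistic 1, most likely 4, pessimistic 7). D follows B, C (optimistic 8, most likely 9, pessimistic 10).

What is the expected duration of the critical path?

21 weeks

te_A = (3 + 4·7 + 17)/6 = 48/6 = 8
te_B = (2 + 4·7 + 12)/6 = 42/6 = 7
te_C = (1 + 4·4 + 7)/6 = 24/6 = 4
te_D = (8 + 4·9 + 10)/6 = 54/6 = 9

Forward pass:
ES_A = 0; EF_A = 8
ES_B = 0; EF_B = 7
ES_C = 8; EF_C = 8+4 = 12
ES_D = max(EF_B=7, EF_C=12) = 12; EF_D = 12+9 = 21
Expected project duration μ = 21 weeks. Critical path: A → C → D.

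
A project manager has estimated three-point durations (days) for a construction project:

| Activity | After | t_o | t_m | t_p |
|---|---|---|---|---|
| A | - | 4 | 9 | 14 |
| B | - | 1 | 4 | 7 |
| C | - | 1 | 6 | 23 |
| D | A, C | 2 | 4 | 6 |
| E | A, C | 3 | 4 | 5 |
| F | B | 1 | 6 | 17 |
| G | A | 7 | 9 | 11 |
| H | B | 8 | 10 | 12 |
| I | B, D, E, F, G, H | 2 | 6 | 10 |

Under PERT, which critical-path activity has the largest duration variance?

A

te_A = (4 + 4·9 + 14)/6 = 54/6 = 9; σ²_A = ((14−4)/6)² = 2.778
te_B = (1 + 4·4 + 7)/6 = 24/6 = 4; σ²_B = ((7−1)/6)² = 1.000
te_C = (1 + 4·6 + 23)/6 = 48/6 = 8; σ²_C = ((23−1)/6)² = 13.444
te_D = (2 + 4·4 + 6)/6 = 24/6 = 4; σ²_D = ((6−2)/6)² = 0.444
te_E = (3 + 4·4 + 5)/6 = 24/6 = 4; σ²_E = ((5−3)/6)² = 0.111
te_F = (1 + 4·6 + 17)/6 = 42/6 = 7; σ²_F = ((17−1)/6)² = 7.111
te_G = (7 + 4·9 + 11)/6 = 54/6 = 9; σ²_G = ((11−7)/6)² = 0.444
te_H = (8 + 4·10 + 12)/6 = 60/6 = 10; σ²_H = ((12−8)/6)² = 0.444
te_I = (2 + 4·6 + 10)/6 = 36/6 = 6; σ²_I = ((10−2)/6)² = 1.778

Forward pass:
ES_A = 0; EF_A = 9
ES_B = 0; EF_B = 4
ES_C = 0; EF_C = 8
ES_D = max(EF_A=9, EF_C=8) = 9; EF_D = 9+4 = 13
ES_E = max(EF_A=9, EF_C=8) = 9; EF_E = 9+4 = 13
ES_F = 4; EF_F = 4+7 = 11
ES_G = 9; EF_G = 9+9 = 18
ES_H = 4; EF_H = 4+10 = 14
ES_I = max(EF_B=4, EF_D=13, EF_E=13, EF_F=11, EF_G=18, EF_H=14) = 18; EF_I = 18+6 = 24
Expected project duration μ = 24 days. Critical path: A → G → I.

Variances on critical path: σ²_A=2.778, σ²_G=0.444, σ²_I=1.778.
Largest is σ²_A = 2.778.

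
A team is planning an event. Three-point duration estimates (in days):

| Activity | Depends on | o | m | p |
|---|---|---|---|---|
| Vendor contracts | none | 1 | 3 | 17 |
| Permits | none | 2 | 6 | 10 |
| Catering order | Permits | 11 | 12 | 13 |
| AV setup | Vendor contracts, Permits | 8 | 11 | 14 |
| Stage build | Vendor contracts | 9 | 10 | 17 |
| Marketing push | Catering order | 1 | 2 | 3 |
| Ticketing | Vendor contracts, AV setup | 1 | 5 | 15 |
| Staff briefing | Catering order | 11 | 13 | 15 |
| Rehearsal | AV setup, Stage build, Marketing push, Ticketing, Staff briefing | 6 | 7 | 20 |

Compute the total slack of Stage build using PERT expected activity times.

15 days

te_Vendor contracts = (1 + 4·3 + 17)/6 = 30/6 = 5
te_Permits = (2 + 4·6 + 10)/6 = 36/6 = 6
te_Catering order = (11 + 4·12 + 13)/6 = 72/6 = 12
te_AV setup = (8 + 4·11 + 14)/6 = 66/6 = 11
te_Stage build = (9 + 4·10 + 17)/6 = 66/6 = 11
te_Marketing push = (1 + 4·2 + 3)/6 = 12/6 = 2
te_Ticketing = (1 + 4·5 + 15)/6 = 36/6 = 6
te_Staff briefing = (11 + 4·13 + 15)/6 = 78/6 = 13
te_Rehearsal = (6 + 4·7 + 20)/6 = 54/6 = 9

Forward pass:
ES_Vendor contracts = 0; EF_Vendor contracts = 5
ES_Permits = 0; EF_Permits = 6
ES_Catering order = 6; EF_Catering order = 6+12 = 18
ES_AV setup = max(EF_Vendor contracts=5, EF_Permits=6) = 6; EF_AV setup = 6+11 = 17
ES_Stage build = 5; EF_Stage build = 5+11 = 16
ES_Marketing push = 18; EF_Marketing push = 18+2 = 20
ES_Ticketing = max(EF_Vendor contracts=5, EF_AV setup=17) = 17; EF_Ticketing = 17+6 = 23
ES_Staff briefing = 18; EF_Staff briefing = 18+13 = 31
ES_Rehearsal = max(EF_AV setup=17, EF_Stage build=16, EF_Marketing push=20, EF_Ticketing=23, EF_Staff briefing=31) = 31; EF_Rehearsal = 31+9 = 40
Expected project duration μ = 40 days. Critical path: Permits → Catering order → Staff briefing → Rehearsal.

Backward pass:
LF_Rehearsal = 40; LS_Rehearsal = 40−9 = 31
LF_Staff briefing = LS_Rehearsal = 31; LS_Staff briefing = 31−13 = 18
LF_Ticketing = LS_Rehearsal = 31; LS_Ticketing = 31−6 = 25
LF_Marketing push = LS_Rehearsal = 31; LS_Marketing push = 31−2 = 29
LF_Stage build = LS_Rehearsal = 31; LS_Stage build = 31−11 = 20
LF_AV setup = min(LS_Ticketing=25, LS_Rehearsal=31) = 25; LS_AV setup = 25−11 = 14
LF_Catering order = min(LS_Marketing push=29, LS_Staff briefing=18) = 18; LS_Catering order = 18−12 = 6
LF_Permits = min(LS_Catering order=6, LS_AV setup=14) = 6; LS_Permits = 6−6 = 0
LF_Vendor contracts = min(LS_AV setup=14, LS_Stage build=20, LS_Ticketing=25) = 14; LS_Vendor contracts = 14−5 = 9
Slack_Stage build = LS_Stage build − ES_Stage build = 20 − 5 = 15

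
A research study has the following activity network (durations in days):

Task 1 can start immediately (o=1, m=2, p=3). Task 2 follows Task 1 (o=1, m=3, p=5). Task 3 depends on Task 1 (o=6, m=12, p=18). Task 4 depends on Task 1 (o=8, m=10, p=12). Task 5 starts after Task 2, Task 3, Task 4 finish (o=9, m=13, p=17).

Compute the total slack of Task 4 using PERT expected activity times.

te_Task 1 = (1 + 4·2 + 3)/6 = 12/6 = 2
te_Task 2 = (1 + 4·3 + 5)/6 = 18/6 = 3
te_Task 3 = (6 + 4·12 + 18)/6 = 72/6 = 12
te_Task 4 = (8 + 4·10 + 12)/6 = 60/6 = 10
te_Task 5 = (9 + 4·13 + 17)/6 = 78/6 = 13

Forward pass:
ES_Task 1 = 0; EF_Task 1 = 2
ES_Task 2 = 2; EF_Task 2 = 2+3 = 5
ES_Task 3 = 2; EF_Task 3 = 2+12 = 14
ES_Task 4 = 2; EF_Task 4 = 2+10 = 12
ES_Task 5 = max(EF_Task 2=5, EF_Task 3=14, EF_Task 4=12) = 14; EF_Task 5 = 14+13 = 27
Expected project duration μ = 27 days. Critical path: Task 1 → Task 3 → Task 5.

Backward pass:
LF_Task 5 = 27; LS_Task 5 = 27−13 = 14
LF_Task 4 = LS_Task 5 = 14; LS_Task 4 = 14−10 = 4
LF_Task 3 = LS_Task 5 = 14; LS_Task 3 = 14−12 = 2
LF_Task 2 = LS_Task 5 = 14; LS_Task 2 = 14−3 = 11
LF_Task 1 = min(LS_Task 2=11, LS_Task 3=2, LS_Task 4=4) = 2; LS_Task 1 = 2−2 = 0
Slack_Task 4 = LS_Task 4 − ES_Task 4 = 4 − 2 = 2

2 days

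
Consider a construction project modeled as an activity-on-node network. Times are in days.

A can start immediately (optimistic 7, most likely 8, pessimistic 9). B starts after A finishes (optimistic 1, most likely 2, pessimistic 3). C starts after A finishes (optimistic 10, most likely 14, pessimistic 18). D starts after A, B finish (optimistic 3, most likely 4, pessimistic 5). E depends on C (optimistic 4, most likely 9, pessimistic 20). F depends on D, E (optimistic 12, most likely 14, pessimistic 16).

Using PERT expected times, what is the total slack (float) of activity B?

te_A = (7 + 4·8 + 9)/6 = 48/6 = 8
te_B = (1 + 4·2 + 3)/6 = 12/6 = 2
te_C = (10 + 4·14 + 18)/6 = 84/6 = 14
te_D = (3 + 4·4 + 5)/6 = 24/6 = 4
te_E = (4 + 4·9 + 20)/6 = 60/6 = 10
te_F = (12 + 4·14 + 16)/6 = 84/6 = 14

Forward pass:
ES_A = 0; EF_A = 8
ES_B = 8; EF_B = 8+2 = 10
ES_C = 8; EF_C = 8+14 = 22
ES_D = max(EF_A=8, EF_B=10) = 10; EF_D = 10+4 = 14
ES_E = 22; EF_E = 22+10 = 32
ES_F = max(EF_D=14, EF_E=32) = 32; EF_F = 32+14 = 46
Expected project duration μ = 46 days. Critical path: A → C → E → F.

Backward pass:
LF_F = 46; LS_F = 46−14 = 32
LF_E = LS_F = 32; LS_E = 32−10 = 22
LF_D = LS_F = 32; LS_D = 32−4 = 28
LF_C = LS_E = 22; LS_C = 22−14 = 8
LF_B = LS_D = 28; LS_B = 28−2 = 26
LF_A = min(LS_B=26, LS_C=8, LS_D=28) = 8; LS_A = 8−8 = 0
Slack_B = LS_B − ES_B = 26 − 8 = 18

18 days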